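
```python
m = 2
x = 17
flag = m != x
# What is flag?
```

Trace:
`m = 2` → m = 2
`x = 17` → x = 17
`flag = m != x` → flag = True
So flag = True

Answer: True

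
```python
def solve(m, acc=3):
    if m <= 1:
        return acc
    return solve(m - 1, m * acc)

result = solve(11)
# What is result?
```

Accumulator trace (n, acc): (11, 3) -> (10, 33) -> (9, 330) -> (8, 2970) -> (7, 23760) -> (6, 166320) -> (5, 997920) -> (4, 4989600) -> (3, 19958400) -> (2, 59875200) -> (1, 119750400) -> return 119750400

Answer: 119750400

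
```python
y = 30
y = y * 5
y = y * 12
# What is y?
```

Trace:
`y = 30` → y = 30
`y = y * 5` → y = 150
`y = y * 12` → y = 1800
So y = 1800

Answer: 1800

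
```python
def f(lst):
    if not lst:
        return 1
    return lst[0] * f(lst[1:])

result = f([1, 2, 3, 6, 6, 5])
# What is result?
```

Product over [1, 2, 3, 6, 6, 5] = 1 * 2 * 3 * 6 * 6 * 5 = 1080

Answer: 1080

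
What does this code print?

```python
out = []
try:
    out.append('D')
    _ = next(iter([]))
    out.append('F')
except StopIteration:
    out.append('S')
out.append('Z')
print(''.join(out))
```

Execution trace: 'D' (try body) → 'S' (except StopIteration) → 'Z' (after the try/except). Output: DSZ

Answer: DSZ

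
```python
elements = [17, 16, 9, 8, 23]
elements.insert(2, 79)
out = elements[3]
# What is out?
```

Trace:
`elements = [17, 16, 9, 8, 23]` → elements = [17, 16, 9, 8, 23]
`elements.insert(2, 79)` → elements = [17, 16, 79, 9, 8, 23]
`out = elements[3]` → out = 9
So out = 9

Answer: 9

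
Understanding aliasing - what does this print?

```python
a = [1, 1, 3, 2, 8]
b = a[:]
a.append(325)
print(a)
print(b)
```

Key concept: slice [:] creates copy.
Step by step:
`a = [1, 1, 3, 2, 8]` → a = [1, 1, 3, 2, 8]
`b = a[:]` → b = [1, 1, 3, 2, 8]
`a.append(325)` → a = [1, 1, 3, 2, 8, 325]
`print(a)` → prints [1, 1, 3, 2, 8, 325]
`print(b)` → prints [1, 1, 3, 2, 8]

Answer:
[1, 1, 3, 2, 8, 325]
[1, 1, 3, 2, 8]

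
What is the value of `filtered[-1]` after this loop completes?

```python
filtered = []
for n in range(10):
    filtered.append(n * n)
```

Last element of squares 0 to 9
`filtered` takes the values: [] → [0] → [0, 1] → [0, 1, 4] → [0, 1, 4, 9] → [0, 1, 4, 9, 16] → [0, 1, 4, 9, 16, 25] → [0, 1, 4, 9, 16, 25, 36] → [0, 1, 4, 9, 16, 25, 36, 49] → [0, 1, 4, 9, 16, 25, 36, 49, 64] → [0, 1, 4, 9, 16, 25, 36, 49, 64, 81]
So `filtered[-1]` = 81

Answer: 81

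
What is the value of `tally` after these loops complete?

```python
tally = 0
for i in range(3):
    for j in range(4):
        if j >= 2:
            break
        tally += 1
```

Inner breaks at 2, outer runs 3 times
`tally` takes the values: 0 → 1 → 2 → 3 → 4 → 5 → 6

Answer: 6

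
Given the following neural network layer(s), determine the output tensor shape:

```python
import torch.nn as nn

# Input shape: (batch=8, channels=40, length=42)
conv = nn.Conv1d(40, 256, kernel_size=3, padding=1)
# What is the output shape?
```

Input: (8, 40, 42) -> Output: (8, 256, 42)

Answer: (8, 256, 42)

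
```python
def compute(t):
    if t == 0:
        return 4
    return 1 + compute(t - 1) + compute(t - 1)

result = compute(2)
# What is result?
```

compute(t) = 1 + 2·compute(t-1), compute(0)=4. Closed form: (4+1)·2^2 - 1 = 19.

Answer: 19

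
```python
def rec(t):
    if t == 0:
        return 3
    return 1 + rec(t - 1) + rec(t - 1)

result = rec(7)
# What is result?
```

rec(t) = 1 + 2·rec(t-1), rec(0)=3. Closed form: (3+1)·2^7 - 1 = 511.

Answer: 511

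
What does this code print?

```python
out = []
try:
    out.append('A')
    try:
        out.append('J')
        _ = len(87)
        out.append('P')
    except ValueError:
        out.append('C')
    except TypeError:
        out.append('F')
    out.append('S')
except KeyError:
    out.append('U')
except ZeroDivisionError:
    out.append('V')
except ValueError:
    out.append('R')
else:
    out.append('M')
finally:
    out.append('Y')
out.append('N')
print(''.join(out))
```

Execution trace: 'A' (try body) → 'J' (inner try body) → 'F' (inner except TypeError) → 'S' (try body, no exception) → 'M' (else) → 'Y' (finally) → 'N' (after the try/except). Output: AJFSMYN

Answer: AJFSMYN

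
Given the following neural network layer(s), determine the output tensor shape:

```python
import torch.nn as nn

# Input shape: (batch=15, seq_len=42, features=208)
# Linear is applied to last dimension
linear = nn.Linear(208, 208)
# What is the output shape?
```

Input: (15, 42, 208) -> Output: (15, 42, 208)

Answer: (15, 42, 208)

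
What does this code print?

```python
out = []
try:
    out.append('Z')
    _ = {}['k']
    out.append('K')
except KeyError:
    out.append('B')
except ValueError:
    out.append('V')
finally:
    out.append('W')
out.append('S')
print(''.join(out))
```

Execution trace: 'Z' (try body) → 'B' (except KeyError) → 'W' (finally) → 'S' (after the try/except). Output: ZBWS

Answer: ZBWS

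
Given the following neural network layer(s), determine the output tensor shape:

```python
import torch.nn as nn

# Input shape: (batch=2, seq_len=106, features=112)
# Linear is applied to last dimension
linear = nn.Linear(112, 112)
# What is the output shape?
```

Input: (2, 106, 112) -> Output: (2, 106, 112)

Answer: (2, 106, 112)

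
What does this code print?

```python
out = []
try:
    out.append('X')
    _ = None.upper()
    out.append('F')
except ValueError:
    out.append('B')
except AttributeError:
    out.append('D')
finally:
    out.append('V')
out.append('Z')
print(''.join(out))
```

Execution trace: 'X' (try body) → 'D' (except AttributeError) → 'V' (finally) → 'Z' (after the try/except). Output: XDVZ

Answer: XDVZ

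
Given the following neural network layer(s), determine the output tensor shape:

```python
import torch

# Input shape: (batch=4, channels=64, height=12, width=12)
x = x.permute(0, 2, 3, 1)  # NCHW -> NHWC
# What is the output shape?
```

Input: (4, 64, 12, 12) -> Output: (4, 12, 12, 64)

Answer: (4, 12, 12, 64)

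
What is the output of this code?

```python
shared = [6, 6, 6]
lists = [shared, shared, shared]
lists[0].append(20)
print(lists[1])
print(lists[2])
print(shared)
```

Key concept: list of same reference.
Step by step:
`shared = [6, 6, 6]` → shared = [6, 6, 6]
`lists = [shared, shared, shared]` → lists = [[6, 6, 6], [6, 6, 6], [6, 6, 6]]
`lists[0].append(20)` → shared = [6, 6, 6, 20]; lists = [[6, 6, 6, 20], [6, 6, 6, 20], [6, 6, 6, 20]]
`print(lists[1])` → prints [6, 6, 6, 20]
`print(lists[2])` → prints [6, 6, 6, 20]
`print(shared)` → prints [6, 6, 6, 20]

Answer:
[6, 6, 6, 20]
[6, 6, 6, 20]
[6, 6, 6, 20]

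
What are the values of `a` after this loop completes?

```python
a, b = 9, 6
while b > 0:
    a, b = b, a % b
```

GCD of 9 and 6
`a` takes the values: 9 → 6 → 3

Answer: 3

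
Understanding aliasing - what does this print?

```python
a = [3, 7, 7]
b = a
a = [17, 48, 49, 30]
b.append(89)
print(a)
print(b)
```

Key concept: rebinding vs mutation: a is rebound to a new list, b still points at the original.
Step by step:
`a = [3, 7, 7]` → a = [3, 7, 7]
`b = a` → b = [3, 7, 7] (same object as a)
`a = [17, 48, 49, 30]` → a = [17, 48, 49, 30]
`b.append(89)` → b = [3, 7, 7, 89]
`print(a)` → prints [17, 48, 49, 30]
`print(b)` → prints [3, 7, 7, 89]

Answer:
[17, 48, 49, 30]
[3, 7, 7, 89]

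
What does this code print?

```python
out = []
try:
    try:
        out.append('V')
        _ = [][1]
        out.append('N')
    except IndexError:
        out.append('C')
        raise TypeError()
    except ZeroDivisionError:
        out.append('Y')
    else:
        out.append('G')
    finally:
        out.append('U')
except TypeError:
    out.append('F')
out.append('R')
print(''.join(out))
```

Execution trace: 'V' (inner try body) → 'C' (inner except IndexError) → 'U' (inner finally) → 'F' (outer except TypeError) → 'R' (after the try/except). Output: VCUFR

Answer: VCUFR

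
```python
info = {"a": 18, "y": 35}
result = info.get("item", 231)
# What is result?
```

Trace:
`info = {"a": 18, "y": 35}` → info = {'a': 18, 'y': 35}
`result = info.get("item", 231)` → result = 231
So result = 231

Answer: 231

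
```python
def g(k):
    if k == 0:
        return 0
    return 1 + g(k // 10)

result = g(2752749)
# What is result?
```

Count of digits of 2752749: 7

Answer: 7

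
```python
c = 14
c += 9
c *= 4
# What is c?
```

Trace:
`c = 14` → c = 14
`c += 9` → c = 23
`c *= 4` → c = 92
So c = 92

Answer: 92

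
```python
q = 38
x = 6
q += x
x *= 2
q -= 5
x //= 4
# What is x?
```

Trace:
`q = 38` → q = 38
`x = 6` → x = 6
`q += x` → q = 44
`x *= 2` → x = 12
`q -= 5` → q = 39
`x //= 4` → x = 3
So x = 3

Answer: 3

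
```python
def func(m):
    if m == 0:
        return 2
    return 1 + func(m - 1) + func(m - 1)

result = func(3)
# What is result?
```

func(m) = 1 + 2·func(m-1), func(0)=2. Closed form: (2+1)·2^3 - 1 = 23.

Answer: 23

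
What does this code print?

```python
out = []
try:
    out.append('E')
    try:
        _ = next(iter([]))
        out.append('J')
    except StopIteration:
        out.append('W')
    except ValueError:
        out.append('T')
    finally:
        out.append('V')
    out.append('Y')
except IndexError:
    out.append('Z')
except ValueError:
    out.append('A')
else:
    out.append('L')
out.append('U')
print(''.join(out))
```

Execution trace: 'E' (try body) → 'W' (inner except StopIteration) → 'V' (inner finally) → 'Y' (try body, no exception) → 'L' (else) → 'U' (after the try/except). Output: EWVYLU

Answer: EWVYLU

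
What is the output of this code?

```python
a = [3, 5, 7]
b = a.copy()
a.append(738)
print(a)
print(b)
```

Key concept: list.copy() creates independent copy.
Step by step:
`a = [3, 5, 7]` → a = [3, 5, 7]
`b = a.copy()` → b = [3, 5, 7]
`a.append(738)` → a = [3, 5, 7, 738]
`print(a)` → prints [3, 5, 7, 738]
`print(b)` → prints [3, 5, 7]

Answer:
[3, 5, 7, 738]
[3, 5, 7]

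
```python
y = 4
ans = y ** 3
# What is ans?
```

Trace:
`y = 4` → y = 4
`ans = y ** 3` → ans = 64
So ans = 64

Answer: 64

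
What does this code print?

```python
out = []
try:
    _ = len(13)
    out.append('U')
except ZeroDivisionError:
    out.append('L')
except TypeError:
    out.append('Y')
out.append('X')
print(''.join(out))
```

Execution trace: 'Y' (except TypeError) → 'X' (after the try/except). Output: YX

Answer: YX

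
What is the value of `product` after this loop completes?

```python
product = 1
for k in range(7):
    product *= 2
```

2^7 = 128
`product` takes the values: 1 → 2 → 4 → 8 → 16 → 32 → 64 → 128

Answer: 128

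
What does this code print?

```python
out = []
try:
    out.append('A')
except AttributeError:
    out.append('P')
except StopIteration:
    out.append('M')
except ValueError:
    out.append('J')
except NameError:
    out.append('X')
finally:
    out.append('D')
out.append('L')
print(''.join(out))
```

Execution trace: 'A' (try body, no exception) → 'D' (finally) → 'L' (after the try/except). Output: ADL

Answer: ADL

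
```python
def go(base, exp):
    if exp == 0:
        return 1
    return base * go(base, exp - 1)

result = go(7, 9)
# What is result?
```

go(7, 9) = 7 * 7 * 7 * 7 * 7 * 7 * 7 * 7 * 7 = 40353607

Answer: 40353607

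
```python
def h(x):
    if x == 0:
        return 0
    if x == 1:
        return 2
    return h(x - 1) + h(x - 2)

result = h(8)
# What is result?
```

Build up from base cases: h(0)=0, h(1)=2, h(2)=2, h(3)=4, h(4)=6, h(5)=10, h(6)=16, ..., h(8)=42

Answer: 42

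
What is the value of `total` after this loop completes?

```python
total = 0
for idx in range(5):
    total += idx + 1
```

Start at 0, add 1 to 5 = 15
`total` takes the values: 0 → 1 → 3 → 6 → 10 → 15

Answer: 15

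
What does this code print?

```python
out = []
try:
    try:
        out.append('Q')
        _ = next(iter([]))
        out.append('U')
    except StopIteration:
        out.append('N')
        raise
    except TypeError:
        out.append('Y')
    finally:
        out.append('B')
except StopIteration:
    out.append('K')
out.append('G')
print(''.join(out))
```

Execution trace: 'Q' (inner try body) → 'N' (inner except StopIteration) → 'B' (inner finally) → 'K' (outer except StopIteration) → 'G' (after the try/except). Output: QNBKG

Answer: QNBKG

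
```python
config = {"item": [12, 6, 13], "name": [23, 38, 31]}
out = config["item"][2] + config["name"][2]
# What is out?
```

Trace:
`config = {"item": [12, 6, 13], "name": [23, 38, 31]}` → config = {'item': [12, 6, 13], 'name': [23, 38, 31]}
`out = config["item"][2] + config["name"][2]` → out = 44
So out = 44

Answer: 44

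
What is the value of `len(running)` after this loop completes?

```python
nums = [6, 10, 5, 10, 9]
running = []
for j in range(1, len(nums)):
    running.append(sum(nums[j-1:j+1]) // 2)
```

Number of 2-element averages
`running` takes the values: [] → [8] → [8, 7] → [8, 7, 7] → [8, 7, 7, 9]
So `len(running)` = 4

Answer: 4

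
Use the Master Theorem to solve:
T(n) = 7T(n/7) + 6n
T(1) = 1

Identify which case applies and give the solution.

a=7, b=7, f(n)=6n. log_7(7) = 1. Since c=1 = 1, Case 2 applies: T(n) = Θ(n^log_b(a) · log n) = O(n log n).

Answer: O(n log n) - Case 2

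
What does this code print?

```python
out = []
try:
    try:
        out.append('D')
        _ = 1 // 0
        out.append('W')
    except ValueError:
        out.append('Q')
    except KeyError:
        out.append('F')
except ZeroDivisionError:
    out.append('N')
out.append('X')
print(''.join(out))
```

Execution trace: 'D' (inner try body) → 'N' (outer except ZeroDivisionError) → 'X' (after the try/except). Output: DNX

Answer: DNX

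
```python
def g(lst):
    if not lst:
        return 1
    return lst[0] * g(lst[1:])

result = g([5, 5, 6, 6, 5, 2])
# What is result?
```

Product over [5, 5, 6, 6, 5, 2] = 5 * 5 * 6 * 6 * 5 * 2 = 9000

Answer: 9000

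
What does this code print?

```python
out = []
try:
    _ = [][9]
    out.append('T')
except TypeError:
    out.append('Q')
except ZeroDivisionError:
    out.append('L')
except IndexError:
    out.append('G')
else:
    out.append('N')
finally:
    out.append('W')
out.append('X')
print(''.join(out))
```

Execution trace: 'G' (except IndexError) → 'W' (finally) → 'X' (after the try/except). Output: GWX

Answer: GWX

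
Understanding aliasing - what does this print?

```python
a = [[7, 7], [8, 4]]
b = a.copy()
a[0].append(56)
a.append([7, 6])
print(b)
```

Key concept: shallow copy with nested lists.
Step by step:
`a = [[7, 7], [8, 4]]` → a = [[7, 7], [8, 4]]
`b = a.copy()` → b = [[7, 7], [8, 4]]
`a[0].append(56)` → a = [[7, 7, 56], [8, 4]]; b = [[7, 7, 56], [8, 4]]
`a.append([7, 6])` → a = [[7, 7, 56], [8, 4], [7, 6]]
`print(b)` → prints [[7, 7, 56], [8, 4]]

Answer: [[7, 7, 56], [8, 4]]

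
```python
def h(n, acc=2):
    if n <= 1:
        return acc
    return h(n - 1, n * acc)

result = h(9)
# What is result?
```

Accumulator trace (n, acc): (9, 2) -> (8, 18) -> (7, 144) -> (6, 1008) -> (5, 6048) -> (4, 30240) -> (3, 120960) -> (2, 362880) -> (1, 725760) -> return 725760

Answer: 725760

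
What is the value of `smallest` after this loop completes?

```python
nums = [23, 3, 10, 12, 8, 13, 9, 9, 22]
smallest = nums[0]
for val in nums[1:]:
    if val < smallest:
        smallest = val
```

Minimum of [23, 3, 10, 12, 8, 13, 9, 9, 22]
`smallest` takes the values: 23 → 3

Answer: 3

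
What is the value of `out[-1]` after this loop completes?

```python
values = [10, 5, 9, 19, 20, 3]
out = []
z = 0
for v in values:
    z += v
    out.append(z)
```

Cumulative sum ends at 66
`out` takes the values: [] → [10] → [10, 15] → [10, 15, 24] → [10, 15, 24, 43] → [10, 15, 24, 43, 63] → [10, 15, 24, 43, 63, 66]
So `out[-1]` = 66

Answer: 66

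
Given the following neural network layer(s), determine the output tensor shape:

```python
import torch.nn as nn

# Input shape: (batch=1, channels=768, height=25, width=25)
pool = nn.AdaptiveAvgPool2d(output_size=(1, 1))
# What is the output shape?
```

Input: (1, 768, 25, 25) -> Output: (1, 768, 1, 1)

Answer: (1, 768, 1, 1)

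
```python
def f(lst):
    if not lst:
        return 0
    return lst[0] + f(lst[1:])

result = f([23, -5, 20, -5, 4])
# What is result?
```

23 + (-5) + 20 + (-5) + 4 + 0 = 37

Answer: 37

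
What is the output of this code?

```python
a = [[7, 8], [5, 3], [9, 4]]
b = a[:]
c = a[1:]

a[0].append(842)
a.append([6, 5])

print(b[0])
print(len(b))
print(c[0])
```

Key concept: slice with nested mutation.
Step by step:
`a = [[7, 8], [5, 3], [9, 4]]` → a = [[7, 8], [5, 3], [9, 4]]
`b = a[:]` → b = [[7, 8], [5, 3], [9, 4]]
`c = a[1:]` → c = [[5, 3], [9, 4]]
`a[0].append(842)` → a = [[7, 8, 842], [5, 3], [9, 4]]; b = [[7, 8, 842], [5, 3], [9, 4]]
`a.append([6, 5])` → a = [[7, 8, 842], [5, 3], [9, 4], [6, 5]]
`print(b[0])` → prints [7, 8, 842]
`print(len(b))` → prints 3
`print(c[0])` → prints [5, 3]

Answer:
[7, 8, 842]
3
[5, 3]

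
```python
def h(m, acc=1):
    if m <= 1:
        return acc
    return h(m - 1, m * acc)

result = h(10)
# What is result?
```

Accumulator trace (n, acc): (10, 1) -> (9, 10) -> (8, 90) -> (7, 720) -> (6, 5040) -> (5, 30240) -> (4, 151200) -> (3, 604800) -> (2, 1814400) -> (1, 3628800) -> return 3628800

Answer: 3628800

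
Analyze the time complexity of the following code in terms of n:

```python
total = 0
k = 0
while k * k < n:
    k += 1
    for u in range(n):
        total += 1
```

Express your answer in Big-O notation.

Each loop level contributes: √n × n. Multiplying the contributions gives O(n√n).

Answer: O(n√n)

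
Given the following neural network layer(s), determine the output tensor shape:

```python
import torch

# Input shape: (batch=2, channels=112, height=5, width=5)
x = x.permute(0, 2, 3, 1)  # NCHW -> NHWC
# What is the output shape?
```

Input: (2, 112, 5, 5) -> Output: (2, 5, 5, 112)

Answer: (2, 5, 5, 112)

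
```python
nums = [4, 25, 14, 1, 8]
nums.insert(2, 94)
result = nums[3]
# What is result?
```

Trace:
`nums = [4, 25, 14, 1, 8]` → nums = [4, 25, 14, 1, 8]
`nums.insert(2, 94)` → nums = [4, 25, 94, 14, 1, 8]
`result = nums[3]` → result = 14
So result = 14

Answer: 14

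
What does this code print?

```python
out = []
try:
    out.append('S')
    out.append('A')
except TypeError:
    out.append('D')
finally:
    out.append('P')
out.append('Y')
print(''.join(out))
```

Execution trace: 'S' (try body) → 'A' (try body, no exception) → 'P' (finally) → 'Y' (after the try/except). Output: SAPY

Answer: SAPY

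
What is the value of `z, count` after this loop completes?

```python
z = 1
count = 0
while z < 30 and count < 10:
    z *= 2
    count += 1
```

Double until >= 30 or 10 iterations
`z, count` takes the values: (1, 0) → (2, 0) → (2, 1) → (4, 1) → (4, 2) → (8, 2) → (8, 3) → (16, 3) → (16, 4) → (32, 4) → (32, 5)

Answer: 32, 5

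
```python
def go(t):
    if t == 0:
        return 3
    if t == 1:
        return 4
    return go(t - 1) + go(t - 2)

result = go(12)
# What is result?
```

Build up from base cases: go(0)=3, go(1)=4, go(2)=7, go(3)=11, go(4)=18, go(5)=29, go(6)=47, ..., go(12)=843

Answer: 843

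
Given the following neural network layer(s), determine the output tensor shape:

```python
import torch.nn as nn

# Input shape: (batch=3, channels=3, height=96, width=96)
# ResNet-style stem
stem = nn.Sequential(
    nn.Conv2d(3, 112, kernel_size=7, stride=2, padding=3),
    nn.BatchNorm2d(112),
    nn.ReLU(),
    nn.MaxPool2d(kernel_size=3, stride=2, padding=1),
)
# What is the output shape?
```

Input: (3, 3, 96, 96) -> after Conv2d 7x7 stride=2: (3, 112, 48, 48) -> Output: (3, 112, 24, 24)

Answer: (3, 112, 24, 24)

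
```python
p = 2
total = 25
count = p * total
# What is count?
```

Trace:
`p = 2` → p = 2
`total = 25` → total = 25
`count = p * total` → count = 50
So count = 50

Answer: 50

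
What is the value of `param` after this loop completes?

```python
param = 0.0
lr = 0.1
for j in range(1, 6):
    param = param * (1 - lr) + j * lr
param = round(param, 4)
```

Moving average with lr=0.1
`param` takes the values: 0.0 → 0.1 → 0.29 → 0.561 → 0.9049 → 1.31441 → 1.3144

Answer: 1.3144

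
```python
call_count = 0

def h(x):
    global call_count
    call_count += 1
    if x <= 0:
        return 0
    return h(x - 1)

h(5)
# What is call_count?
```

Linear recursion stepping by 1: 6 calls from x=5 down to ≤0.

Answer: 6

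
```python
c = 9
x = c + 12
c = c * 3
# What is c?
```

Trace:
`c = 9` → c = 9
`x = c + 12` → x = 21
`c = c * 3` → c = 27
So c = 27

Answer: 27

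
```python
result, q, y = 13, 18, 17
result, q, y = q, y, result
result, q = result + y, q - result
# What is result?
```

Trace:
`result, q, y = 13, 18, 17` → result = 13; q = 18; y = 17
`result, q, y = q, y, result` → result = 18; q = 17; y = 13
`result, q = result + y, q - result` → result = 31; q = -1
So result = 31

Answer: 31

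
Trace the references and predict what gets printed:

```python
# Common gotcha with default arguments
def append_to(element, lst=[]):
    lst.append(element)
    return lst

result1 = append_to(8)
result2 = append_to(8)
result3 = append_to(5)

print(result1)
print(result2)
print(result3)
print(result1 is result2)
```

Key concept: mutable default argument gotcha.
Step by step:
`result1 = append_to(8)` → result1 = [8]
`result2 = append_to(8)` → result1 = [8, 8] (same object as result2); result2 = [8, 8] (same object as result1)
`result3 = append_to(5)` → result1 = [8, 8, 5] (same object as result2, result3); result2 = [8, 8, 5] (same object as result1, result3); result3 = [8, 8, 5] (same object as result1, result2)
`print(result1)` → prints [8, 8, 5]
`print(result2)` → prints [8, 8, 5]
`print(result3)` → prints [8, 8, 5]
`print(result1 is result2)` → prints True

Answer:
[8, 8, 5]
[8, 8, 5]
[8, 8, 5]
True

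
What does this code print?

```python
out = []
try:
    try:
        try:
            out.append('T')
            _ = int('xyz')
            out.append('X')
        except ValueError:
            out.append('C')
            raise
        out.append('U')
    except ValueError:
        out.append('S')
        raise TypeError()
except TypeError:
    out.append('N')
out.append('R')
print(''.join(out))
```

Execution trace: 'T' (inner try body) → 'C' (inner except ValueError) → 'S' (except ValueError) → 'N' (outer except TypeError) → 'R' (after the try/except). Output: TCSNR

Answer: TCSNR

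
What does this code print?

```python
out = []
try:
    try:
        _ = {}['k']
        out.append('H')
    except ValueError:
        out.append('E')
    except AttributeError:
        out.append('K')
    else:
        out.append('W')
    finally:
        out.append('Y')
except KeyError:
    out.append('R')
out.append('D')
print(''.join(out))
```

Execution trace: 'Y' (finally) → 'R' (outer except KeyError) → 'D' (after the try/except). Output: YRD

Answer: YRD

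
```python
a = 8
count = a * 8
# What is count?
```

Trace:
`a = 8` → a = 8
`count = a * 8` → count = 64
So count = 64

Answer: 64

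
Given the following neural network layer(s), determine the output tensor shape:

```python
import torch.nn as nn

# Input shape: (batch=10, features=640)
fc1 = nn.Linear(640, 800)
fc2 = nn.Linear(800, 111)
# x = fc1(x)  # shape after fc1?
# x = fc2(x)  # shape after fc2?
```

Input: (10, 640) -> after fc1: (10, 800) -> Output: (10, 111)

Answer: (10, 111)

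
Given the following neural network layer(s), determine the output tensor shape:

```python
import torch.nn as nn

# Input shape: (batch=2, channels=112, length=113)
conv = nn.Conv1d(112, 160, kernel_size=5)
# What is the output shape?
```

Input: (2, 112, 113) -> Output: (2, 160, 109)

Answer: (2, 160, 109)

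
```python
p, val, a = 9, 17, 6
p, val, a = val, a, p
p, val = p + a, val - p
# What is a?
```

Trace:
`p, val, a = 9, 17, 6` → p = 9; val = 17; a = 6
`p, val, a = val, a, p` → p = 17; val = 6; a = 9
`p, val = p + a, val - p` → p = 26; val = -11
So a = 9

Answer: 9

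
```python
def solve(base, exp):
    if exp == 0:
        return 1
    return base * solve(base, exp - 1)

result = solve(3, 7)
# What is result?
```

solve(3, 7) = 3 * 3 * 3 * 3 * 3 * 3 * 3 = 2187

Answer: 2187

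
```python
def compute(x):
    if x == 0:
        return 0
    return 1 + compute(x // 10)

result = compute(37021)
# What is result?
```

Count of digits of 37021: 5

Answer: 5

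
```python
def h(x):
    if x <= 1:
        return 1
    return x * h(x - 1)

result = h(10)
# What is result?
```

h(10) = 10 * 9 * 8 * 7 * 6 * 5 * 4 * 3 * 2 * 1 = 3628800

Answer: 3628800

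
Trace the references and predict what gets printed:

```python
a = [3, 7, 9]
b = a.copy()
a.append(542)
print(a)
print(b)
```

Key concept: list.copy() creates independent copy.
Step by step:
`a = [3, 7, 9]` → a = [3, 7, 9]
`b = a.copy()` → b = [3, 7, 9]
`a.append(542)` → a = [3, 7, 9, 542]
`print(a)` → prints [3, 7, 9, 542]
`print(b)` → prints [3, 7, 9]

Answer:
[3, 7, 9, 542]
[3, 7, 9]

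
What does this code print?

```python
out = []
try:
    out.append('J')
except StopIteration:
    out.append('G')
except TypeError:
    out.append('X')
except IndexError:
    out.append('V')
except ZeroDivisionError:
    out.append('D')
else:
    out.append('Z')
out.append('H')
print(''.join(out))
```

Execution trace: 'J' (try body, no exception) → 'Z' (else) → 'H' (after the try/except). Output: JZH

Answer: JZH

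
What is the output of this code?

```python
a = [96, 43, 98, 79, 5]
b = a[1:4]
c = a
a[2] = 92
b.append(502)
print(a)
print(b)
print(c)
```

Key concept: slice vs alias.
Step by step:
`a = [96, 43, 98, 79, 5]` → a = [96, 43, 98, 79, 5]
`b = a[1:4]` → b = [43, 98, 79]
`c = a` → c = [96, 43, 98, 79, 5] (same object as a)
`a[2] = 92` → a = [96, 43, 92, 79, 5] (same object as c); c = [96, 43, 92, 79, 5] (same object as a)
`b.append(502)` → b = [43, 98, 79, 502]
`print(a)` → prints [96, 43, 92, 79, 5]
`print(b)` → prints [43, 98, 79, 502]
`print(c)` → prints [96, 43, 92, 79, 5]

Answer:
[96, 43, 92, 79, 5]
[43, 98, 79, 502]
[96, 43, 92, 79, 5]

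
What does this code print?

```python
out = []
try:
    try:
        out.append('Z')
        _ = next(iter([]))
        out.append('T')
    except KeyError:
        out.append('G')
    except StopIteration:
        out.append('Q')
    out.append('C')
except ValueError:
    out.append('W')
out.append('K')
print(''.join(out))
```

Execution trace: 'Z' (inner try body) → 'Q' (inner except StopIteration) → 'C' (try body, no exception) → 'K' (after the try/except). Output: ZQCK

Answer: ZQCK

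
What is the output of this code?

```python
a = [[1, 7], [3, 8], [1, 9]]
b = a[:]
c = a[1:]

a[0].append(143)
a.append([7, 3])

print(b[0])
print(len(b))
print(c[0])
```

Key concept: slice with nested mutation.
Step by step:
`a = [[1, 7], [3, 8], [1, 9]]` → a = [[1, 7], [3, 8], [1, 9]]
`b = a[:]` → b = [[1, 7], [3, 8], [1, 9]]
`c = a[1:]` → c = [[3, 8], [1, 9]]
`a[0].append(143)` → a = [[1, 7, 143], [3, 8], [1, 9]]; b = [[1, 7, 143], [3, 8], [1, 9]]
`a.append([7, 3])` → a = [[1, 7, 143], [3, 8], [1, 9], [7, 3]]
`print(b[0])` → prints [1, 7, 143]
`print(len(b))` → prints 3
`print(c[0])` → prints [3, 8]

Answer:
[1, 7, 143]
3
[3, 8]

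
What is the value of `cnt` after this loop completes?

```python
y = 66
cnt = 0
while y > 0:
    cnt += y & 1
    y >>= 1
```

Count set bits in 66 (binary: 0b1000010)
`cnt` takes the values: 0 → 1 → 2

Answer: 2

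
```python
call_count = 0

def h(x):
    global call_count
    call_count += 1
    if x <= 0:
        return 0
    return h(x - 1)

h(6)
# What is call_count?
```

Linear recursion stepping by 1: 7 calls from x=6 down to ≤0.

Answer: 7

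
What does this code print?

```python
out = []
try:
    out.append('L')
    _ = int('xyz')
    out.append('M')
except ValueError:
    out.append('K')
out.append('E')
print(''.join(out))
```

Execution trace: 'L' (try body) → 'K' (except ValueError) → 'E' (after the try/except). Output: LKE

Answer: LKE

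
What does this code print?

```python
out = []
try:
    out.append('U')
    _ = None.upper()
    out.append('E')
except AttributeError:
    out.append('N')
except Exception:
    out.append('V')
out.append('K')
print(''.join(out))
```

Execution trace: 'U' (try body) → 'N' (except AttributeError) → 'K' (after the try/except). Output: UNK

Answer: UNK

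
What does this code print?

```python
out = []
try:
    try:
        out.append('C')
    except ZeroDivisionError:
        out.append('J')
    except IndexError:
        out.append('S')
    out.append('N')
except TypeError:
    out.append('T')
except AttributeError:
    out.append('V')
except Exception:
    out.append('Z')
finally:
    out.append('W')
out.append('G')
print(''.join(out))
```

Execution trace: 'C' (inner try body, no exception) → 'N' (try body, no exception) → 'W' (finally) → 'G' (after the try/except). Output: CNWG

Answer: CNWG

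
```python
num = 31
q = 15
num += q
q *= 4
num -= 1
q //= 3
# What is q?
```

Trace:
`num = 31` → num = 31
`q = 15` → q = 15
`num += q` → num = 46
`q *= 4` → q = 60
`num -= 1` → num = 45
`q //= 3` → q = 20
So q = 20

Answer: 20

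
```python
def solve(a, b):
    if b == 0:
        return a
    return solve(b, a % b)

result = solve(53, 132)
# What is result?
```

solve(53, 132) -> solve(132, 53) -> solve(53, 26) -> solve(26, 1) -> solve(1, 0) -> 1

Answer: 1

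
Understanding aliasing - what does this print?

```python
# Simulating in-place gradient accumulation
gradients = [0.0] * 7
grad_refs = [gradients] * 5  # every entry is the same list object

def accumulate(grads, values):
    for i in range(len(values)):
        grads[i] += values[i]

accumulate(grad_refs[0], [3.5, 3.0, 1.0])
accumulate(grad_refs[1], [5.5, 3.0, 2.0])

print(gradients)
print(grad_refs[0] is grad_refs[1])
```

Key concept: gradient accumulation aliasing.
Step by step:
`gradients = [0.0] * 7` → gradients = [0.0, 0.0, 0.0, 0.0, 0.0, 0.0, 0.0]
`grad_refs = [gradients] * 5` → grad_refs = [[0.0, 0.0, 0.0, 0.0, 0.0, 0.0, 0.0], [0.0, 0.0, 0.0, 0.0, 0.0, 0.0, 0.0], [0.0, 0.0, 0.0, 0.0, 0.0, 0.0, 0.0], [0.0, 0.0, 0.0, 0.0, 0.0, 0.0, 0.0], [0.0, 0.0, 0.0, 0.0, 0.0, 0.0, 0.0]]
`accumulate(grad_refs[0], [3.5, 3.0, 1.0])` → gradients = [3.5, 3.0, 1.0, 0.0, 0.0, 0.0, 0.0]; grad_refs = [[3.5, 3.0, 1.0, 0.0, 0.0, 0.0, 0.0], [3.5, 3.0, 1.0, 0.0, 0.0, 0.0, 0.0], [3.5, 3.0, 1.0, 0.0, 0.0, 0.0, 0.0], [3.5, 3.0, 1.0, 0.0, 0.0, 0.0, 0.0], [3.5, 3.0, 1.0, 0.0, 0.0, 0.0, 0.0]]
`accumulate(grad_refs[1], [5.5, 3.0, 2.0])` → gradients = [9.0, 6.0, 3.0, 0.0, 0.0, 0.0, 0.0]; grad_refs = [[9.0, 6.0, 3.0, 0.0, 0.0, 0.0, 0.0], [9.0, 6.0, 3.0, 0.0, 0.0, 0.0, 0.0], [9.0, 6.0, 3.0, 0.0, 0.0, 0.0, 0.0], [9.0, 6.0, 3.0, 0.0, 0.0, 0.0, 0.0], [9.0, 6.0, 3.0, 0.0, 0.0, 0.0, 0.0]]
`print(gradients)` → prints [9.0, 6.0, 3.0, 0.0, 0.0, 0.0, 0.0]
`print(grad_refs[0] is grad_refs[1])` → prints True

Answer:
[9.0, 6.0, 3.0, 0.0, 0.0, 0.0, 0.0]
True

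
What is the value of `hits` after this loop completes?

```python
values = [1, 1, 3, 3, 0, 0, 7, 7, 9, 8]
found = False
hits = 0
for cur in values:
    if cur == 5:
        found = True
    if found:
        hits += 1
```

Count elements after first 5 in [1, 1, 3, 3, 0, 0, 7, 7, 9, 8]
`hits` takes the values: 0

Answer: 0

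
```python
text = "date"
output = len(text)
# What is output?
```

Trace:
`text = "date"` → text = 'date'
`output = len(text)` → output = 4
So output = 4

Answer: 4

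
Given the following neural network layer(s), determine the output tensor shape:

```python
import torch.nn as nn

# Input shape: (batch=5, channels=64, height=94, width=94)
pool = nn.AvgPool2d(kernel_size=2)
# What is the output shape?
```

Input: (5, 64, 94, 94) -> Output: (5, 64, 47, 47)

Answer: (5, 64, 47, 47)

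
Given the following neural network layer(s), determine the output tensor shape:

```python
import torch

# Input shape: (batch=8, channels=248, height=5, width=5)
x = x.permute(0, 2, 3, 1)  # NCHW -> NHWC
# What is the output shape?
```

Input: (8, 248, 5, 5) -> Output: (8, 5, 5, 248)

Answer: (8, 5, 5, 248)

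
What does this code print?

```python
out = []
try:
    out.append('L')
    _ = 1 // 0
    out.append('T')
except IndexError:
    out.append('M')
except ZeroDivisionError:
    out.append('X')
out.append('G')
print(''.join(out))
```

Execution trace: 'L' (try body) → 'X' (except ZeroDivisionError) → 'G' (after the try/except). Output: LXG

Answer: LXG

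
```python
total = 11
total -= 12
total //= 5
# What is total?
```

Trace:
`total = 11` → total = 11
`total -= 12` → total = -1
`total //= 5` → total = -1
So total = -1

Answer: -1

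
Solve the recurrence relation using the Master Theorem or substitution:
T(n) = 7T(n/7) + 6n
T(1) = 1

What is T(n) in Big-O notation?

By Master Theorem: a=7, b=7, f(n)=6n. Since log_7(7) = 1 and f(n) = Θ(n^1), Case 2 applies. T(n) = O(n log n).

Answer: O(n log n)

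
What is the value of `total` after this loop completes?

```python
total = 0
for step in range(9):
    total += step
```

Sum of 0 to 8 = 36
`total` takes the values: 0 → 1 → 3 → 6 → 10 → 15 → 21 → 28 → 36

Answer: 36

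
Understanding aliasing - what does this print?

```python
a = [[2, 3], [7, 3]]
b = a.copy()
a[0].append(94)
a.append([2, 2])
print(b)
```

Key concept: shallow copy with nested lists.
Step by step:
`a = [[2, 3], [7, 3]]` → a = [[2, 3], [7, 3]]
`b = a.copy()` → b = [[2, 3], [7, 3]]
`a[0].append(94)` → a = [[2, 3, 94], [7, 3]]; b = [[2, 3, 94], [7, 3]]
`a.append([2, 2])` → a = [[2, 3, 94], [7, 3], [2, 2]]
`print(b)` → prints [[2, 3, 94], [7, 3]]

Answer: [[2, 3, 94], [7, 3]]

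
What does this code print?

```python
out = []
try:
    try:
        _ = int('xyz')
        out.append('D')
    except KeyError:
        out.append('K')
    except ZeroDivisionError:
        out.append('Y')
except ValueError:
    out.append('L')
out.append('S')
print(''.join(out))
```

Execution trace: 'L' (outer except ValueError) → 'S' (after the try/except). Output: LS

Answer: LS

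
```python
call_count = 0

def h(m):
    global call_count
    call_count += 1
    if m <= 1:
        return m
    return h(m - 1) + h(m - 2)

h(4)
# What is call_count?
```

Calls(m) = 1 + Calls(m-1) + Calls(m-2); Calls(0)=Calls(1)=1. For m=4 this gives 9.

Answer: 9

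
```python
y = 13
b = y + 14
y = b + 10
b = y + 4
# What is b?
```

Trace:
`y = 13` → y = 13
`b = y + 14` → b = 27
`y = b + 10` → y = 37
`b = y + 4` → b = 41
So b = 41

Answer: 41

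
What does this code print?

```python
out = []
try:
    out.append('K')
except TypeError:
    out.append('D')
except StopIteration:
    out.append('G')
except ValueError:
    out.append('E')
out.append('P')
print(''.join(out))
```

Execution trace: 'K' (try body, no exception) → 'P' (after the try/except). Output: KP

Answer: KP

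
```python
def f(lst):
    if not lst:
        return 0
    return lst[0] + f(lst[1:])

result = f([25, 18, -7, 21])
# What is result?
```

25 + 18 + (-7) + 21 + 0 = 57

Answer: 57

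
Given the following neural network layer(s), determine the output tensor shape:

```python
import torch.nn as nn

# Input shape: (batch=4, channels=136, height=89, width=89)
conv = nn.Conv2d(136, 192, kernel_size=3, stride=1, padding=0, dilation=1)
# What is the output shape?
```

Input: (4, 136, 89, 89) -> Output: (4, 192, 87, 87)

Answer: (4, 192, 87, 87)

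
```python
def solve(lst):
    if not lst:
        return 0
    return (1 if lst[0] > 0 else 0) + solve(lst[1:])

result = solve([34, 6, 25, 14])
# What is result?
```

Count of positive elements in [34, 6, 25, 14] = 4

Answer: 4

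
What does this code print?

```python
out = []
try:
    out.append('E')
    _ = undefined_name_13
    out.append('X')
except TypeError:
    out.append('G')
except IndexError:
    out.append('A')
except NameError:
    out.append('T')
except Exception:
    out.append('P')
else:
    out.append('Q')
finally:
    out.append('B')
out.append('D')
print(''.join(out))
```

Execution trace: 'E' (try body) → 'T' (except NameError) → 'B' (finally) → 'D' (after the try/except). Output: ETBD

Answer: ETBD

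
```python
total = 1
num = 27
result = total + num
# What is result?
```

Trace:
`total = 1` → total = 1
`num = 27` → num = 27
`result = total + num` → result = 28
So result = 28

Answer: 28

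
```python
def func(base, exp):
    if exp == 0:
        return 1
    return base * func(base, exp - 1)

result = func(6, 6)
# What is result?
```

func(6, 6) = 6 * 6 * 6 * 6 * 6 * 6 = 46656

Answer: 46656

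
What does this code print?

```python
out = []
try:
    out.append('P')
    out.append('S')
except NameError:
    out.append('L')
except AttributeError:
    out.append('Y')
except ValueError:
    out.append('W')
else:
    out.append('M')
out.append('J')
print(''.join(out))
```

Execution trace: 'P' (try body) → 'S' (try body, no exception) → 'M' (else) → 'J' (after the try/except). Output: PSMJ

Answer: PSMJ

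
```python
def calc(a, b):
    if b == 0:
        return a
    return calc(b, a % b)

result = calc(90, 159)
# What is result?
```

calc(90, 159) -> calc(159, 90) -> calc(90, 69) -> calc(69, 21) -> calc(21, 6) -> calc(6, 3) -> calc(3, 0) -> 3

Answer: 3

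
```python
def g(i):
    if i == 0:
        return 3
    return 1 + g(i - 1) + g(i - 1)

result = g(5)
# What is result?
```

g(i) = 1 + 2·g(i-1), g(0)=3. Closed form: (3+1)·2^5 - 1 = 127.

Answer: 127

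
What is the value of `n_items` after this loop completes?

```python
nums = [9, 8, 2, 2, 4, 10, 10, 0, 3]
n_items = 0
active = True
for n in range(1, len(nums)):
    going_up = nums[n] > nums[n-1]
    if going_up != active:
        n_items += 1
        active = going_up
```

Count direction changes in [9, 8, 2, 2, 4, 10, 10, 0, 3]
`n_items` takes the values: 0 → 1 → 2 → 3 → 4

Answer: 4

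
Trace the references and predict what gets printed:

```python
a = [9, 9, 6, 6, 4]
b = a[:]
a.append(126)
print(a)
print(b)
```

Key concept: slice [:] creates copy.
Step by step:
`a = [9, 9, 6, 6, 4]` → a = [9, 9, 6, 6, 4]
`b = a[:]` → b = [9, 9, 6, 6, 4]
`a.append(126)` → a = [9, 9, 6, 6, 4, 126]
`print(a)` → prints [9, 9, 6, 6, 4, 126]
`print(b)` → prints [9, 9, 6, 6, 4]

Answer:
[9, 9, 6, 6, 4, 126]
[9, 9, 6, 6, 4]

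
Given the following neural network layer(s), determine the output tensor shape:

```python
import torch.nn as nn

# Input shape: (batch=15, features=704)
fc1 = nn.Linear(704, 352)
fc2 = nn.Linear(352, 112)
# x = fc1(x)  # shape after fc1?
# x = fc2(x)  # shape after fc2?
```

Input: (15, 704) -> after fc1: (15, 352) -> Output: (15, 112)

Answer: (15, 112)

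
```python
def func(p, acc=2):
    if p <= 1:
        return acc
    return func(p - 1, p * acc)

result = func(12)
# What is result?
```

Accumulator trace (n, acc): (12, 2) -> (11, 24) -> (10, 264) -> (9, 2640) -> (8, 23760) -> (7, 190080) -> (6, 1330560) -> (5, 7983360) -> (4, 39916800) -> (3, 159667200) -> (2, 479001600) -> (1, 958003200) -> return 958003200

Answer: 958003200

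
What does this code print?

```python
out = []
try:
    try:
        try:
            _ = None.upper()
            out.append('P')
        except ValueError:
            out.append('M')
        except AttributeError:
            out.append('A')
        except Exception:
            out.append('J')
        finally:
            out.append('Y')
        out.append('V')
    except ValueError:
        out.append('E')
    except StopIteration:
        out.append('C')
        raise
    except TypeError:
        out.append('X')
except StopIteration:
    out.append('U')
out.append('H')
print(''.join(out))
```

Execution trace: 'A' (inner except AttributeError) → 'Y' (inner finally) → 'V' (try body, no exception) → 'H' (after the try/except). Output: AYVH

Answer: AYVH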